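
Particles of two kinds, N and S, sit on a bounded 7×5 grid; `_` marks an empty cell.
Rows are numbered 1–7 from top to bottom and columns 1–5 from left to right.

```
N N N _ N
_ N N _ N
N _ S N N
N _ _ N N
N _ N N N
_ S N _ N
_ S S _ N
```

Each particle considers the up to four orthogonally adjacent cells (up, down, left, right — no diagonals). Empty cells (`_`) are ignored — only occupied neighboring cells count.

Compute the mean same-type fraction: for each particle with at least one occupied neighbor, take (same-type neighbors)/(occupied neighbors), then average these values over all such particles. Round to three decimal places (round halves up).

0.861

(1,1)N 1/1
(1,2)N 3/3
(1,3)N 2/2
(1,5)N 1/1
(2,2)N 2/2
(2,3)N 2/3
(2,5)N 2/2
(3,1)N 1/1
(3,3)S 0/2
(3,4)N 2/3
(3,5)N 3/3
(4,1)N 2/2
(4,4)N 3/3
(4,5)N 3/3
(5,1)N 1/1
(5,3)N 2/2
(5,4)N 3/3
(5,5)N 3/3
(6,2)S 1/2
(6,3)N 1/3
(6,5)N 2/2
(7,2)S 2/2
(7,3)S 1/2
(7,5)N 1/1
Sum over 24 particles: 1/1 + 3/3 + 2/2 + 1/1 + 2/2 + 2/3 + 2/2 + 1/1 + 0/2 + 2/3 + 3/3 + 2/2 + 3/3 + 3/3 + 1/1 + 2/2 + 3/3 + 3/3 + 1/2 + 1/3 + 2/2 + 2/2 + 1/2 + 1/1 = 62/3; mean = 62/3 ÷ 24 = 31/36 = 0.861111… → 0.861.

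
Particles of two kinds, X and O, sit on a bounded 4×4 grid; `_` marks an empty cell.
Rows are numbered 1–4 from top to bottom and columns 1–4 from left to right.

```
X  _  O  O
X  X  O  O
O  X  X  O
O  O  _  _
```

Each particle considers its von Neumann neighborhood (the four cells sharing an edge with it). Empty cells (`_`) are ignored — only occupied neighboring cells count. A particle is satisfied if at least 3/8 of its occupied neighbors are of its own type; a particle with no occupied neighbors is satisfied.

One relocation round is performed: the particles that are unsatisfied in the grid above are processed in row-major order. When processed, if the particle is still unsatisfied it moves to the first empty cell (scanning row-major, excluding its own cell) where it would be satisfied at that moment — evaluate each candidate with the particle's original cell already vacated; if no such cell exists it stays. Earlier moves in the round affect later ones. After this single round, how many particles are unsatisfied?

0

Initially unsatisfied (in order): (3,1), (3,3).
  (3,1) → (4,3).
  (3,3) → (1,2).
Resulting grid:
X X O O
X X O O
_ X _ O
O O O _
All satisfied now.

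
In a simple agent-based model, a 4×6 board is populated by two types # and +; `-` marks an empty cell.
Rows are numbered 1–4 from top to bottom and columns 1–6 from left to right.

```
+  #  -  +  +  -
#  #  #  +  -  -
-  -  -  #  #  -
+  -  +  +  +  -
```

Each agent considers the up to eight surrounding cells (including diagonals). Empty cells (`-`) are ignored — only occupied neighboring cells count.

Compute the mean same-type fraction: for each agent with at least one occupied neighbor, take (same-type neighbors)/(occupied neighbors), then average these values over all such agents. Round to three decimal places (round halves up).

0.519

(1,1)+ 0/3
(1,2)# 3/4
(1,4)+ 2/3
(1,5)+ 2/2
(2,1)# 2/3
(2,2)# 3/4
(2,3)# 3/5
(2,4)+ 2/5
(3,4)# 2/6
(3,5)# 1/4
(4,1)+ — no occupied neighbors
(4,3)+ 1/2
(4,4)+ 2/4
(4,5)+ 1/3
Sum over 13 agents: 0/3 + 3/4 + 2/3 + 2/2 + 2/3 + 3/4 + 3/5 + 2/5 + 2/6 + 1/4 + 1/2 + 2/4 + 1/3 = 27/4; mean = 27/4 ÷ 13 = 27/52 = 0.519230… → 0.519.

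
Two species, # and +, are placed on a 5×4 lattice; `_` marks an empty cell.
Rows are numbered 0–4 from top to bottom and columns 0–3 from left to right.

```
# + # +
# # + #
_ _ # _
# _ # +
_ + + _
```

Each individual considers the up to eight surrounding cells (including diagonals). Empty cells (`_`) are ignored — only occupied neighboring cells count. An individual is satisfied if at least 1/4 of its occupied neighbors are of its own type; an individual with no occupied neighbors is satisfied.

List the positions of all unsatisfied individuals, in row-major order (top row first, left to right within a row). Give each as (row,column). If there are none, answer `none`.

(0,0)# 2/3 ✓
(0,1)+ 1/5 ✗
(0,2)# 2/5 ✓
(0,3)+ 1/3 ✓
(1,0)# 2/3 ✓
(1,1)# 4/6 ✓
(1,2)+ 2/6 ✓
(1,3)# 2/4 ✓
(2,2)# 3/5 ✓
(3,0)# 0/1 ✗
(3,2)# 1/4 ✓
(3,3)+ 1/3 ✓
(4,1)+ 1/3 ✓
(4,2)+ 2/3 ✓

(0,1), (3,0)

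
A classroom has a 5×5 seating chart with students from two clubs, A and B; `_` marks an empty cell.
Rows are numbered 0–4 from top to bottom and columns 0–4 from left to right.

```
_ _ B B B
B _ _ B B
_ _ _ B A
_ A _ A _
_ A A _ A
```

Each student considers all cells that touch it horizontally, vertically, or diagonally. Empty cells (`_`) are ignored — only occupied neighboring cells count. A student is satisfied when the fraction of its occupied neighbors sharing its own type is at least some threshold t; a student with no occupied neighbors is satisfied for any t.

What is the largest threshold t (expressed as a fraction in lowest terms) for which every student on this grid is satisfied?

(0,2)B 2/2
(0,3)B 4/4
(0,4)B 3/3
(1,0)B — no occupied neighbors
(1,3)B 5/6
(1,4)B 4/5
(2,3)B 2/4
(2,4)A 1/4
(3,1)A 2/2
(3,3)A 3/4
(4,1)A 2/2
(4,2)A 3/3
(4,4)A 1/1
The smallest same-type fraction is 1/4 at (2,4), which reduces to 1/4. Any threshold above that leaves this student unsatisfied.

1/4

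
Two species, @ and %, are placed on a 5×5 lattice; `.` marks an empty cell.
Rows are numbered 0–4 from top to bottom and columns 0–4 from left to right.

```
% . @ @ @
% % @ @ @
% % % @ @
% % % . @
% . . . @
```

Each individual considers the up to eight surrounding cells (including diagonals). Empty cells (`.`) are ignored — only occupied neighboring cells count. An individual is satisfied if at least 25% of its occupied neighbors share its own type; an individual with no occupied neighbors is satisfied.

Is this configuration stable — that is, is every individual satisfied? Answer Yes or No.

Row 0: (0,0)% 2/2 ok · (0,2)@ 3/4 ok · (0,3)@ 5/5 ok · (0,4)@ 3/3 ok
Row 1: (1,0)% 4/4 ok · (1,1)% 5/7 ok · (1,2)@ 4/7 ok · (1,3)@ 7/8 ok · (1,4)@ 5/5 ok
Row 2: (2,0)% 5/5 ok · (2,1)% 7/8 ok · (2,2)% 4/7 ok · (2,3)@ 5/7 ok · (2,4)@ 4/4 ok
Row 3: (3,0)% 4/4 ok · (3,1)% 6/6 ok · (3,2)% 3/4 ok · (3,4)@ 3/3 ok
Row 4: (4,0)% 2/2 ok · (4,4)@ 1/1 ok
All meet the threshold, so the configuration is stable.

Yes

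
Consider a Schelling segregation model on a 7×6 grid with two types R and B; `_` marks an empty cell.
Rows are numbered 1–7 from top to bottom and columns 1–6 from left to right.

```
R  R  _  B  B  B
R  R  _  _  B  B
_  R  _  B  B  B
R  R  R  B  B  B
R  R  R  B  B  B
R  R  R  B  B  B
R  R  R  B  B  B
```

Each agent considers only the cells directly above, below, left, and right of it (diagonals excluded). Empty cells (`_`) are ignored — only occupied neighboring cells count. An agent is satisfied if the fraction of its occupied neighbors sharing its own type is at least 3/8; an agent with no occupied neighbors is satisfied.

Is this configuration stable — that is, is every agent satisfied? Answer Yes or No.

Yes

Row 1: (1,1)R 2/2 ok · (1,2)R 2/2 ok · (1,4)B 1/1 ok · (1,5)B 3/3 ok · (1,6)B 2/2 ok
Row 2: (2,1)R 2/2 ok · (2,2)R 3/3 ok · (2,5)B 3/3 ok · (2,6)B 3/3 ok
Row 3: (3,2)R 2/2 ok · (3,4)B 2/2 ok · (3,5)B 4/4 ok · (3,6)B 3/3 ok
Row 4: (4,1)R 2/2 ok · (4,2)R 4/4 ok · (4,3)R 2/3 ok · (4,4)B 3/4 ok · (4,5)B 4/4 ok · (4,6)B 3/3 ok
Row 5: (5,1)R 3/3 ok · (5,2)R 4/4 ok · (5,3)R 3/4 ok · (5,4)B 3/4 ok · (5,5)B 4/4 ok · (5,6)B 3/3 ok
Row 6: (6,1)R 3/3 ok · (6,2)R 4/4 ok · (6,3)R 3/4 ok · (6,4)B 3/4 ok · (6,5)B 4/4 ok · (6,6)B 3/3 ok
Row 7: (7,1)R 2/2 ok · (7,2)R 3/3 ok · (7,3)R 2/3 ok · (7,4)B 2/3 ok · (7,5)B 3/3 ok · (7,6)B 2/2 ok
All meet the threshold, so the configuration is stable.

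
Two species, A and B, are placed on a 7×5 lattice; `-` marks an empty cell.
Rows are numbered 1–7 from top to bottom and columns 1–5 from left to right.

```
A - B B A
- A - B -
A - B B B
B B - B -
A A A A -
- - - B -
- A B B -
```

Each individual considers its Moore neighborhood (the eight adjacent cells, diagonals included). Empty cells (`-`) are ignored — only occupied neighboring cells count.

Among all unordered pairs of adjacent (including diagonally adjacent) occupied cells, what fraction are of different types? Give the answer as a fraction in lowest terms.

16/37

Scan each occupied cell's neighbors to the right and below (and the two forward diagonals) so each pair is counted once.
Row 1: A(1,1)–A(2,2)= B(1,3)–B(1,4)= B(1,3)–B(2,4)= B(1,3)–A(2,2)≠ B(1,4)–A(1,5)≠ B(1,4)–B(2,4)= A(1,5)–B(2,4)≠  → 3/7 unlike.
Row 2: A(2,2)–B(3,3)≠ A(2,2)–A(3,1)= B(2,4)–B(3,4)= B(2,4)–B(3,5)= B(2,4)–B(3,3)=  → 1/5 unlike.
Row 3: A(3,1)–B(4,1)≠ A(3,1)–B(4,2)≠ B(3,3)–B(3,4)= B(3,3)–B(4,4)= B(3,3)–B(4,2)= B(3,4)–B(3,5)= B(3,4)–B(4,4)= B(3,5)–B(4,4)=  → 2/8 unlike.
Row 4: B(4,1)–B(4,2)= B(4,1)–A(5,1)≠ B(4,1)–A(5,2)≠ B(4,2)–A(5,2)≠ B(4,2)–A(5,3)≠ B(4,2)–A(5,1)≠ B(4,4)–A(5,4)≠ B(4,4)–A(5,3)≠  → 7/8 unlike.
Row 5: A(5,1)–A(5,2)= A(5,2)–A(5,3)= A(5,3)–A(5,4)= A(5,3)–B(6,4)≠ A(5,4)–B(6,4)≠  → 2/5 unlike.
Row 6: B(6,4)–B(7,4)= B(6,4)–B(7,3)=  → 0/2 unlike.
Row 7: A(7,2)–B(7,3)≠ B(7,3)–B(7,4)=  → 1/2 unlike.
Total adjacent occupied pairs: 37; unlike-type pairs: 16.
16/37 is already in lowest terms.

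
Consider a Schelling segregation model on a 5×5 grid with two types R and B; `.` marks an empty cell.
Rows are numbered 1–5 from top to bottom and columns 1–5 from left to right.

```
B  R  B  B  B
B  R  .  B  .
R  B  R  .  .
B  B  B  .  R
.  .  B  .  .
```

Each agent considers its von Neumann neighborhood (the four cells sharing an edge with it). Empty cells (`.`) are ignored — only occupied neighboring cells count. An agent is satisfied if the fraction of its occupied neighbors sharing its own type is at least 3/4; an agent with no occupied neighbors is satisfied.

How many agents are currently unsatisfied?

(1,1)B 1/2 unhappy
(1,2)R 1/3 unhappy
(1,3)B 1/2 unhappy
(1,4)B 3/3 ok
(1,5)B 1/1 ok
(2,1)B 1/3 unhappy
(2,2)R 1/3 unhappy
(2,4)B 1/1 ok
(3,1)R 0/3 unhappy
(3,2)B 1/4 unhappy
(3,3)R 0/2 unhappy
(4,1)B 1/2 unhappy
(4,2)B 3/3 ok
(4,3)B 2/3 unhappy
(4,5)R 0/0 ok
(5,3)B 1/1 ok
Unsatisfied: (1,1), (1,2), (1,3), (2,1), (2,2), (3,1), (3,2), (3,3), (4,1), (4,3) — 10 in total.

10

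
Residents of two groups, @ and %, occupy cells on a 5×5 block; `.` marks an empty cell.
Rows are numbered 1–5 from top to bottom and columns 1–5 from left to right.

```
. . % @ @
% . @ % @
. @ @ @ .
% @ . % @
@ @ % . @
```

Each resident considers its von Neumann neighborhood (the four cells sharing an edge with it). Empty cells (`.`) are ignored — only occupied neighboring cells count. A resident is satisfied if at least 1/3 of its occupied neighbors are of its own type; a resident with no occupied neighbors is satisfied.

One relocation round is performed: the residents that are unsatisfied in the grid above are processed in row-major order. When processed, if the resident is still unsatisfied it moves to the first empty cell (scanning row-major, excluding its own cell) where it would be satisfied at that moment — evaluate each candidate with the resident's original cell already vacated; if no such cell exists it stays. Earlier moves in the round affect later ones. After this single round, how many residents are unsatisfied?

0

Initially unsatisfied (in order): (1,3), (2,4), (4,1), (4,4), (5,3).
  (1,3) → (1,1).
  (2,4) → (1,2).
  (4,1) → (1,3).
  (4,4) → (2,2).
  (5,3) → (3,1).
Resulting grid:
% % % @ @
% % @ . @
% @ @ @ .
. @ . . @
@ @ . . @
All satisfied now.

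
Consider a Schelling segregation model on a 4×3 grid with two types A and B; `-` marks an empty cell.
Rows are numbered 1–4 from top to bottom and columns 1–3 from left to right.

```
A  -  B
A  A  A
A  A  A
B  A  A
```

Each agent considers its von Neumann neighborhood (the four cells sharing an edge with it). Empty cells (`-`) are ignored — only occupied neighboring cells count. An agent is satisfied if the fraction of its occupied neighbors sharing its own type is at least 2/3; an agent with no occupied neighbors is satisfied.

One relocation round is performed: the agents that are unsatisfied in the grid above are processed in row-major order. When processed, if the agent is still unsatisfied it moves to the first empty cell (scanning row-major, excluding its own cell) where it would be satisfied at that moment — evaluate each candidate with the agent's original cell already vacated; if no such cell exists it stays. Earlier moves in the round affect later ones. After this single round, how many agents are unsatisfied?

2

Initially unsatisfied (in order): (1,3), (4,1).
  (1,3): no empty cell satisfies it; stays.
  (4,1): no empty cell satisfies it; stays.
Resulting grid:
A - B
A A A
A A A
B A A
Unsatisfied now: (1,3), (4,1).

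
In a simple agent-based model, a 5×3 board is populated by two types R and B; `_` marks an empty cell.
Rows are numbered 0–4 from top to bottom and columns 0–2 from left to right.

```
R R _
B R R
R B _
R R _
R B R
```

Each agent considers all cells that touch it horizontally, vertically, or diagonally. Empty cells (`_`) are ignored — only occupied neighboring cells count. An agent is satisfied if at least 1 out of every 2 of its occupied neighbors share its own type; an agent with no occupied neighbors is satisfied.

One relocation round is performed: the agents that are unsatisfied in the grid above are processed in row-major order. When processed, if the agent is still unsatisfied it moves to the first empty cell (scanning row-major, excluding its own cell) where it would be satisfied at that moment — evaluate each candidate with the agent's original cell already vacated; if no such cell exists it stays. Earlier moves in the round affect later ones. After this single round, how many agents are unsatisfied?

3

Initially unsatisfied (in order): (1,0), (2,1), (4,1).
  (1,0) → (3,2).
  (2,1): no empty cell satisfies it; stays.
  (4,1): no empty cell satisfies it; stays.
Resulting grid:
R R _
_ R R
R B _
R R B
R B R
Unsatisfied now: (2,1), (4,1), (4,2).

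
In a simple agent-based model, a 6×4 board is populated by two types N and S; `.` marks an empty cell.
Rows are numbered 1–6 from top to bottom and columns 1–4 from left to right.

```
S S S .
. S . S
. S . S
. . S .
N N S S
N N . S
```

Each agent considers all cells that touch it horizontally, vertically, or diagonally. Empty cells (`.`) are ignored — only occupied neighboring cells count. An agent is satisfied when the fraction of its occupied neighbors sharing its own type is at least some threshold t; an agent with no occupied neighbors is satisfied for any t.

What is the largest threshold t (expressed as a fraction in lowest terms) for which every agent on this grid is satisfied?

(1,1)S 2/2
(1,2)S 3/3
(1,3)S 3/3
(2,2)S 4/4
(2,4)S 2/2
(3,2)S 2/2
(3,4)S 2/2
(4,3)S 4/5
(5,1)N 3/3
(5,2)N 3/5
(5,3)S 3/5
(5,4)S 3/3
(6,1)N 3/3
(6,2)N 3/4
(6,4)S 2/2
The smallest same-type fraction is 3/5 at (5,2), which reduces to 3/5. Any threshold above that leaves this agent unsatisfied.

3/5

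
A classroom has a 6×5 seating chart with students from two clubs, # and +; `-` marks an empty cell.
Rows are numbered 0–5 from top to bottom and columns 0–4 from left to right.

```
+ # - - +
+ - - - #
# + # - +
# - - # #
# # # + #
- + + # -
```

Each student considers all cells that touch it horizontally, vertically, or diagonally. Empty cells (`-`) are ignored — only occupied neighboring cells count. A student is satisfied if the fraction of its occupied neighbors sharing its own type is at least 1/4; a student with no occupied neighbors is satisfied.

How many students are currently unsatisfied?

5

(0,0)+ 1/2 ✓
(0,1)# 0/2 ✗
(0,4)+ 0/1 ✗
(1,0)+ 2/4 ✓
(1,4)# 0/2 ✗
(2,0)# 1/3 ✓
(2,1)+ 1/4 ✓
(2,2)# 1/2 ✓
(2,4)+ 0/3 ✗
(3,0)# 3/4 ✓
(3,3)# 4/6 ✓
(3,4)# 2/4 ✓
(4,0)# 2/3 ✓
(4,1)# 3/5 ✓
(4,2)# 3/6 ✓
(4,3)+ 1/6 ✗
(4,4)# 3/4 ✓
(5,1)+ 1/4 ✓
(5,2)+ 2/5 ✓
(5,3)# 2/4 ✓
Unsatisfied: (0,1), (0,4), (1,4), (2,4), (4,3) — 5 in total.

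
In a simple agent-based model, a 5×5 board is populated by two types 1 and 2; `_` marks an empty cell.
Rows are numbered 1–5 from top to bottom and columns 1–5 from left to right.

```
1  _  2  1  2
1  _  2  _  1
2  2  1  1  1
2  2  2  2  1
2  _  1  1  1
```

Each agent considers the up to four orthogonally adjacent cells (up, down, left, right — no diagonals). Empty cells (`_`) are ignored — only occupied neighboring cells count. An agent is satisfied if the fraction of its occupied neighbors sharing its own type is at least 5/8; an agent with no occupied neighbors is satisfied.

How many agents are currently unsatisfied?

(1,1)1 1/1 ok
(1,3)2 1/2 unhappy
(1,4)1 0/2 unhappy
(1,5)2 0/2 unhappy
(2,1)1 1/2 unhappy
(2,3)2 1/2 unhappy
(2,5)1 1/2 unhappy
(3,1)2 2/3 ok
(3,2)2 2/3 ok
(3,3)1 1/4 unhappy
(3,4)1 2/3 ok
(3,5)1 3/3 ok
(4,1)2 3/3 ok
(4,2)2 3/3 ok
(4,3)2 2/4 unhappy
(4,4)2 1/4 unhappy
(4,5)1 2/3 ok
(5,1)2 1/1 ok
(5,3)1 1/2 unhappy
(5,4)1 2/3 ok
(5,5)1 2/2 ok
Unsatisfied: (1,3), (1,4), (1,5), (2,1), (2,3), (2,5), (3,3), (4,3), (4,4), (5,3) — 10 in total.

10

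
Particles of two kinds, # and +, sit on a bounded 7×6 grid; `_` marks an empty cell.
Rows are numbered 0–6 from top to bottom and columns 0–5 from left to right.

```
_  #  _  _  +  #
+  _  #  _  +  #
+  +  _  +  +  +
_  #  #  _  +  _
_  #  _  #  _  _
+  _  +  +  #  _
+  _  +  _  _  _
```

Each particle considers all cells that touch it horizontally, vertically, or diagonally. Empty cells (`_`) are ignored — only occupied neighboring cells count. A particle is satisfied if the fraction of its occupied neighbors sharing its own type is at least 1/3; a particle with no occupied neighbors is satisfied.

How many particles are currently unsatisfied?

1

Row 0: (0,1)# 1/2 satisfied · (0,4)+ 1/3 satisfied · (0,5)# 1/3 satisfied
Row 1: (1,0)+ 2/3 satisfied · (1,2)# 1/3 satisfied · (1,4)+ 4/6 satisfied · (1,5)# 1/5 not
Row 2: (2,0)+ 2/3 satisfied · (2,1)+ 2/5 satisfied · (2,3)+ 3/5 satisfied · (2,4)+ 4/5 satisfied · (2,5)+ 3/4 satisfied
Row 3: (3,1)# 2/4 satisfied · (3,2)# 3/5 satisfied · (3,4)+ 3/4 satisfied
Row 4: (4,1)# 2/4 satisfied · (4,3)# 2/5 satisfied
Row 5: (5,0)+ 1/2 satisfied · (5,2)+ 2/4 satisfied · (5,3)+ 2/4 satisfied · (5,4)# 1/2 satisfied
Row 6: (6,0)+ 1/1 satisfied · (6,2)+ 2/2 satisfied
Unsatisfied: (1,5) — 1 in total.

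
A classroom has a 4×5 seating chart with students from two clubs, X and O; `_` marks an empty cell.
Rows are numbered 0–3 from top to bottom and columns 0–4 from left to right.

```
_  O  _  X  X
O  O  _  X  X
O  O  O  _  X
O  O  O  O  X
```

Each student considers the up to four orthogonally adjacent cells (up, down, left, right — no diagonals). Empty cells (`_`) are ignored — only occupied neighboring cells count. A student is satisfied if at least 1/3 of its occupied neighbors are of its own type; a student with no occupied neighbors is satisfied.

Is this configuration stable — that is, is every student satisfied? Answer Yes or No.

Yes

(0,1)O 1/1 satisfied
(0,3)X 2/2 satisfied
(0,4)X 2/2 satisfied
(1,0)O 2/2 satisfied
(1,1)O 3/3 satisfied
(1,3)X 2/2 satisfied
(1,4)X 3/3 satisfied
(2,0)O 3/3 satisfied
(2,1)O 4/4 satisfied
(2,2)O 2/2 satisfied
(2,4)X 2/2 satisfied
(3,0)O 2/2 satisfied
(3,1)O 3/3 satisfied
(3,2)O 3/3 satisfied
(3,3)O 1/2 satisfied
(3,4)X 1/2 satisfied
All meet the threshold, so the configuration is stable.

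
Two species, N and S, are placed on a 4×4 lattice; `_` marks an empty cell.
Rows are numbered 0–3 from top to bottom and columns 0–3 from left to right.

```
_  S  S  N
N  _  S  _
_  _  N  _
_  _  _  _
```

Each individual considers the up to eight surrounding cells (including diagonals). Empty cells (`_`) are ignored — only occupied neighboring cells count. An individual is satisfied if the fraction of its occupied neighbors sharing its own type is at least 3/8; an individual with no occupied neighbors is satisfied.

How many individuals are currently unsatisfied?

Row 0: (0,1)S 2/3 ok · (0,2)S 2/3 ok · (0,3)N 0/2 unhappy
Row 1: (1,0)N 0/1 unhappy · (1,2)S 2/4 ok
Row 2: (2,2)N 0/1 unhappy
Unsatisfied: (0,3), (1,0), (2,2) — 3 in total.

3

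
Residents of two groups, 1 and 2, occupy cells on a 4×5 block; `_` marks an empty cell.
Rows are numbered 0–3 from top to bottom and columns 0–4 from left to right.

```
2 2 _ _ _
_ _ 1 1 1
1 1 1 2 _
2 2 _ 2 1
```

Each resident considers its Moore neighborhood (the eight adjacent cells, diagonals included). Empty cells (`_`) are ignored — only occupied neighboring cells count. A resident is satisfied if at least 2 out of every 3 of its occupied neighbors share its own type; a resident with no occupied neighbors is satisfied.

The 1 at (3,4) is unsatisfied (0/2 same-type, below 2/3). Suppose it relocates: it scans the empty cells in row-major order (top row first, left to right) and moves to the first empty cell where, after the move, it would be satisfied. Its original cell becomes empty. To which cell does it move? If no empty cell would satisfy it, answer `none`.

(0,2)

Vacating (3,4). Empty cells in order:
  (0,2): 2/3 same-type → satisfied — stop here.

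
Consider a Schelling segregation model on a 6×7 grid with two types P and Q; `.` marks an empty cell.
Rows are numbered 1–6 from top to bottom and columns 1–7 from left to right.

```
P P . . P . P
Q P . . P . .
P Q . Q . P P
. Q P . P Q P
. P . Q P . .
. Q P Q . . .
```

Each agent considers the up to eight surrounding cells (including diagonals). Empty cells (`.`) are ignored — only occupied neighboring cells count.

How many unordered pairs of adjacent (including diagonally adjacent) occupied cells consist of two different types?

Scan each occupied cell's neighbors to the right and below (and the two forward diagonals) so each pair is counted once.
Row 1: P(1,1)–P(1,2)= P(1,1)–Q(2,1)≠ P(1,1)–P(2,2)= P(1,2)–P(2,2)= P(1,2)–Q(2,1)≠ P(1,5)–P(2,5)=  → 2/6 unlike.
Row 2: Q(2,1)–P(2,2)≠ Q(2,1)–P(3,1)≠ Q(2,1)–Q(3,2)= P(2,2)–Q(3,2)≠ P(2,2)–P(3,1)= P(2,5)–P(3,6)= P(2,5)–Q(3,4)≠  → 4/7 unlike.
Row 3: P(3,1)–Q(3,2)≠ P(3,1)–Q(4,2)≠ Q(3,2)–Q(4,2)= Q(3,2)–P(4,3)≠ Q(3,4)–P(4,5)≠ Q(3,4)–P(4,3)≠ P(3,6)–P(3,7)= P(3,6)–Q(4,6)≠ P(3,6)–P(4,7)= P(3,6)–P(4,5)= P(3,7)–P(4,7)= P(3,7)–Q(4,6)≠  → 7/12 unlike.
Row 4: Q(4,2)–P(4,3)≠ Q(4,2)–P(5,2)≠ P(4,3)–Q(5,4)≠ P(4,3)–P(5,2)= P(4,5)–Q(4,6)≠ P(4,5)–P(5,5)= P(4,5)–Q(5,4)≠ Q(4,6)–P(4,7)≠ Q(4,6)–P(5,5)≠  → 7/9 unlike.
Row 5: P(5,2)–Q(6,2)≠ P(5,2)–P(6,3)= Q(5,4)–P(5,5)≠ Q(5,4)–Q(6,4)= Q(5,4)–P(6,3)≠ P(5,5)–Q(6,4)≠  → 4/6 unlike.
Row 6: Q(6,2)–P(6,3)≠ P(6,3)–Q(6,4)≠  → 2/2 unlike.
Total adjacent occupied pairs: 42; unlike-type pairs: 26.

26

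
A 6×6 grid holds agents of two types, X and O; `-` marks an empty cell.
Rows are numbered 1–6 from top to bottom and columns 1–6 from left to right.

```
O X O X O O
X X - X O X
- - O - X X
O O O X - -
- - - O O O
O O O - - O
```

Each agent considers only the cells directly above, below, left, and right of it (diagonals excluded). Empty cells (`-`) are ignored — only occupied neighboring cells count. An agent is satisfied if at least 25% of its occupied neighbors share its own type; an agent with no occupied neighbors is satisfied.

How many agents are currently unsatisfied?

3

(1,1)O 0/2 ✗
(1,2)X 1/3 ✓
(1,3)O 0/2 ✗
(1,4)X 1/3 ✓
(1,5)O 2/3 ✓
(1,6)O 1/2 ✓
(2,1)X 1/2 ✓
(2,2)X 2/2 ✓
(2,4)X 1/2 ✓
(2,5)O 1/4 ✓
(2,6)X 1/3 ✓
(3,3)O 1/1 ✓
(3,5)X 1/2 ✓
(3,6)X 2/2 ✓
(4,1)O 1/1 ✓
(4,2)O 2/2 ✓
(4,3)O 2/3 ✓
(4,4)X 0/2 ✗
(5,4)O 1/2 ✓
(5,5)O 2/2 ✓
(5,6)O 2/2 ✓
(6,1)O 1/1 ✓
(6,2)O 2/2 ✓
(6,3)O 1/1 ✓
(6,6)O 1/1 ✓
Unsatisfied: (1,1), (1,3), (4,4) — 3 in total.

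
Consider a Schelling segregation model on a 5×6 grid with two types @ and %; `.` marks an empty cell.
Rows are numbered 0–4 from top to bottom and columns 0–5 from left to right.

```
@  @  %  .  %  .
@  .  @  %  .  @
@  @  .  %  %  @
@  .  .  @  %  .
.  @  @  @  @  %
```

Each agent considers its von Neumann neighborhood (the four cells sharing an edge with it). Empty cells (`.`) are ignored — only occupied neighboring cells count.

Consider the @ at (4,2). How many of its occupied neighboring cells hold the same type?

2

Occupied neighbors of (4,2): (4,1)=@, (4,3)=@.
Same type (@): 2 of 2.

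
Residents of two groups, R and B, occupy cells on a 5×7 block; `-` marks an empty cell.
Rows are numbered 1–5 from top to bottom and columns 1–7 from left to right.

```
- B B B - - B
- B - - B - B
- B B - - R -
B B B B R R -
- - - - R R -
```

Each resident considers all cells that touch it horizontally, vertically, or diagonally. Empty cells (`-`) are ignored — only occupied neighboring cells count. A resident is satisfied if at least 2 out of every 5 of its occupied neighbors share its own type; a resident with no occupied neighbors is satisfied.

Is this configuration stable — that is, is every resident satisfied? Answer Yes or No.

Yes

Row 1: (1,2)B 2/2 ✓ · (1,3)B 3/3 ✓ · (1,4)B 2/2 ✓ · (1,7)B 1/1 ✓
Row 2: (2,2)B 4/4 ✓ · (2,5)B 1/2 ✓ · (2,7)B 1/2 ✓
Row 3: (3,2)B 5/5 ✓ · (3,3)B 5/5 ✓ · (3,6)R 2/4 ✓
Row 4: (4,1)B 2/2 ✓ · (4,2)B 4/4 ✓ · (4,3)B 4/4 ✓ · (4,4)B 2/4 ✓ · (4,5)R 4/5 ✓ · (4,6)R 4/4 ✓
Row 5: (5,5)R 3/4 ✓ · (5,6)R 3/3 ✓
All meet the threshold, so the configuration is stable.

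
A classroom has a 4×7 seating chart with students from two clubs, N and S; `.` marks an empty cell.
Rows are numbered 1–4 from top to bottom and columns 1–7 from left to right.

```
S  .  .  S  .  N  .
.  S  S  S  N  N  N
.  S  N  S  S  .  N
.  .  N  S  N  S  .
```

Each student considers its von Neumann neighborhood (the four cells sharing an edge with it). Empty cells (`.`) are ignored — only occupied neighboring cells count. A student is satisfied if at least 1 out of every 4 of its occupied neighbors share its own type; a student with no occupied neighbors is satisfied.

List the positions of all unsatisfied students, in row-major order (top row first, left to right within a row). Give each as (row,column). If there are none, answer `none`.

(1,1)S 0/0 ok
(1,4)S 1/1 ok
(1,6)N 1/1 ok
(2,2)S 2/2 ok
(2,3)S 2/3 ok
(2,4)S 3/4 ok
(2,5)N 1/3 ok
(2,6)N 3/3 ok
(2,7)N 2/2 ok
(3,2)S 1/2 ok
(3,3)N 1/4 ok
(3,4)S 3/4 ok
(3,5)S 1/3 ok
(3,7)N 1/1 ok
(4,3)N 1/2 ok
(4,4)S 1/3 ok
(4,5)N 0/3 unhappy
(4,6)S 0/1 unhappy

(4,5), (4,6)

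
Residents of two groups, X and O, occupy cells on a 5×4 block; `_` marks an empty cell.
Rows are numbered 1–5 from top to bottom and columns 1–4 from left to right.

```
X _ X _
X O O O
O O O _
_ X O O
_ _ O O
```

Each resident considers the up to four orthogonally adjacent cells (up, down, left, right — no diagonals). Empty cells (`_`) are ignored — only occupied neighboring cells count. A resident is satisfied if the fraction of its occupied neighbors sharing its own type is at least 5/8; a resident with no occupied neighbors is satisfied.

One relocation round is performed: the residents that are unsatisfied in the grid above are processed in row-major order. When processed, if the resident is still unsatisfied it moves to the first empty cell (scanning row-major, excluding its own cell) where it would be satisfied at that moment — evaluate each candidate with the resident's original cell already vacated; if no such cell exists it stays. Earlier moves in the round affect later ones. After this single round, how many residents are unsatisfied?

1

Initially unsatisfied (in order): (1,3), (2,1), (3,1), (4,2).
  (1,3) → (5,1).
  (2,1) → (4,1).
  (3,1) → (1,3).
  (4,2): no empty cell satisfies it; stays.
Resulting grid:
X _ O _
_ O O O
_ O O _
X X O O
X _ O O
Unsatisfied now: (4,2).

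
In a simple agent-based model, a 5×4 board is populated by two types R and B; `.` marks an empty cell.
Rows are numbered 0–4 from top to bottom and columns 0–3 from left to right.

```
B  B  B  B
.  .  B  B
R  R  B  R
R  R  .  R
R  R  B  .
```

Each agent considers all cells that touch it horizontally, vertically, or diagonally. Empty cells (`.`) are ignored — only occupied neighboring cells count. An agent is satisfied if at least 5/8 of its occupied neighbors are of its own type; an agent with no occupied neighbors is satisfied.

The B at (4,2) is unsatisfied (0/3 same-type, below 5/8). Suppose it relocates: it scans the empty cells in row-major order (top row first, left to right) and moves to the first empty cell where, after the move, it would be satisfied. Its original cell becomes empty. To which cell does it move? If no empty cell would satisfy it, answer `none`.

(1,1)

Vacating (4,2). Empty cells in order:
  (1,0): 2/4 same-type → still unsatisfied.
  (1,1): 5/7 same-type → satisfied — stop here.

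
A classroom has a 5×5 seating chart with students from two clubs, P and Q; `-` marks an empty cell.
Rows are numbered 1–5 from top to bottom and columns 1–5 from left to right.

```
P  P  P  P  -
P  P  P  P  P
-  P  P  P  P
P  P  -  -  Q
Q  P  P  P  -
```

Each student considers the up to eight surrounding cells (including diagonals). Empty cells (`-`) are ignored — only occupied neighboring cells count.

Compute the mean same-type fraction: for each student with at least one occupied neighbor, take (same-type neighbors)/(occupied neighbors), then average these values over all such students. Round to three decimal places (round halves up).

0.821

Row 1: (1,1)P 3/3 · (1,2)P 5/5 · (1,3)P 5/5 · (1,4)P 4/4
Row 2: (2,1)P 4/4 · (2,2)P 7/7 · (2,3)P 8/8 · (2,4)P 7/7 · (2,5)P 4/4
Row 3: (3,2)P 6/6 · (3,3)P 6/6 · (3,4)P 5/6 · (3,5)P 3/4
Row 4: (4,1)P 3/4 · (4,2)P 5/6 · (4,5)Q 0/3
Row 5: (5,1)Q 0/3 · (5,2)P 3/4 · (5,3)P 3/3 · (5,4)P 1/2
Sum over 20 students: 3/3 + 5/5 + 5/5 + 4/4 + 4/4 + 7/7 + 8/8 + 7/7 + 4/4 + 6/6 + 6/6 + 5/6 + 3/4 + 3/4 + 5/6 + 0/3 + 0/3 + 3/4 + 3/3 + 1/2 = 197/12; mean = 197/12 ÷ 20 = 197/240 = 0.820833… → 0.821.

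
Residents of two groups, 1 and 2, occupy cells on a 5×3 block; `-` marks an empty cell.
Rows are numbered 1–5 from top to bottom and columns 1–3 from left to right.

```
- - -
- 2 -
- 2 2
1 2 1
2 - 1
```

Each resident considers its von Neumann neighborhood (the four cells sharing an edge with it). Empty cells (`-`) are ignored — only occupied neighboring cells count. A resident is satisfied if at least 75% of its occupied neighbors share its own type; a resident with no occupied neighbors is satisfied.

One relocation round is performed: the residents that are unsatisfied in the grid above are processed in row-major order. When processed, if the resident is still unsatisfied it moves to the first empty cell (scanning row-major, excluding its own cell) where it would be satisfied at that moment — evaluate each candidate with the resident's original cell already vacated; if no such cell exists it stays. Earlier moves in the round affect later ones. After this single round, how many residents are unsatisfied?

Initially unsatisfied (in order): (3,3), (4,1), (4,2), (4,3), (5,1).
  (3,3) → (1,1).
  (4,1) → (1,3).
  (4,2) → (2,1).
  (4,3): now satisfied by earlier moves; stays.
  (5,1): now satisfied by earlier moves; stays.
Resulting grid:
2 - 1
2 2 -
- 2 -
- - 1
2 - 1
All satisfied now.

0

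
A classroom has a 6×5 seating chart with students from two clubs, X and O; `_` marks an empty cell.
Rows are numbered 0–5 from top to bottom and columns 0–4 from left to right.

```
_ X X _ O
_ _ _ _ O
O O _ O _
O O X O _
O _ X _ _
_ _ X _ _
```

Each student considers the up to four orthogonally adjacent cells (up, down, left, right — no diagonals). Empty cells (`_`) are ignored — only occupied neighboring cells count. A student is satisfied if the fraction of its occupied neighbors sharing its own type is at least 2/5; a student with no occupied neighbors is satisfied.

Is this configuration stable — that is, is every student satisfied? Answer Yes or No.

No

(0,1)X 1/1 satisfied
(0,2)X 1/1 satisfied
(0,4)O 1/1 satisfied
(1,4)O 1/1 satisfied
(2,0)O 2/2 satisfied
(2,1)O 2/2 satisfied
(2,3)O 1/1 satisfied
(3,0)O 3/3 satisfied
(3,1)O 2/3 satisfied
(3,2)X 1/3 not
(3,3)O 1/2 satisfied
(4,0)O 1/1 satisfied
(4,2)X 2/2 satisfied
(5,2)X 1/1 satisfied
For instance (3,2) has only 1/3 same-type neighbors, below 2/5.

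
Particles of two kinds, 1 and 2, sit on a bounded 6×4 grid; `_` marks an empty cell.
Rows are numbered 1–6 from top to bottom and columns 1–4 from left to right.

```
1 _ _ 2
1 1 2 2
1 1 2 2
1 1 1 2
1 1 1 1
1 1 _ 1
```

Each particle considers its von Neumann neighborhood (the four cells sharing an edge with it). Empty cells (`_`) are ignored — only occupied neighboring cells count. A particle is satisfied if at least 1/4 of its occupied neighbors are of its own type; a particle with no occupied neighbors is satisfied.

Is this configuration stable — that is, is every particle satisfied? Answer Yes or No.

Yes

Row 1: (1,1)1 1/1 ✓ · (1,4)2 1/1 ✓
Row 2: (2,1)1 3/3 ✓ · (2,2)1 2/3 ✓ · (2,3)2 2/3 ✓ · (2,4)2 3/3 ✓
Row 3: (3,1)1 3/3 ✓ · (3,2)1 3/4 ✓ · (3,3)2 2/4 ✓ · (3,4)2 3/3 ✓
Row 4: (4,1)1 3/3 ✓ · (4,2)1 4/4 ✓ · (4,3)1 2/4 ✓ · (4,4)2 1/3 ✓
Row 5: (5,1)1 3/3 ✓ · (5,2)1 4/4 ✓ · (5,3)1 3/3 ✓ · (5,4)1 2/3 ✓
Row 6: (6,1)1 2/2 ✓ · (6,2)1 2/2 ✓ · (6,4)1 1/1 ✓
All meet the threshold, so the configuration is stable.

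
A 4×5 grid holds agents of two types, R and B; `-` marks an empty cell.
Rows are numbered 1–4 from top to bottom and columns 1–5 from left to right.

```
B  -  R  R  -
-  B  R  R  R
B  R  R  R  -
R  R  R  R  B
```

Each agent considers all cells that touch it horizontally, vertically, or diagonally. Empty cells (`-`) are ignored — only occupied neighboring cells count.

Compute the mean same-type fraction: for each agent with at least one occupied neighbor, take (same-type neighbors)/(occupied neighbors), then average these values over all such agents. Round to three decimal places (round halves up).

0.741

Row 1: (1,1)B 1/1 · (1,3)R 3/4 · (1,4)R 4/4
Row 2: (2,2)B 2/6 · (2,3)R 6/7 · (2,4)R 6/6 · (2,5)R 3/3
Row 3: (3,1)B 1/4 · (3,2)R 5/7 · (3,3)R 7/8 · (3,4)R 6/7
Row 4: (4,1)R 2/3 · (4,2)R 4/5 · (4,3)R 5/5 · (4,4)R 3/4 · (4,5)B 0/2
Sum over 16 agents: 1/1 + 3/4 + 4/4 + 2/6 + 6/7 + 6/6 + 3/3 + 1/4 + 5/7 + 7/8 + 6/7 + 2/3 + 4/5 + 5/5 + 3/4 + 0/2 = 3319/280; mean = 3319/280 ÷ 16 = 3319/4480 = 0.740848… → 0.741.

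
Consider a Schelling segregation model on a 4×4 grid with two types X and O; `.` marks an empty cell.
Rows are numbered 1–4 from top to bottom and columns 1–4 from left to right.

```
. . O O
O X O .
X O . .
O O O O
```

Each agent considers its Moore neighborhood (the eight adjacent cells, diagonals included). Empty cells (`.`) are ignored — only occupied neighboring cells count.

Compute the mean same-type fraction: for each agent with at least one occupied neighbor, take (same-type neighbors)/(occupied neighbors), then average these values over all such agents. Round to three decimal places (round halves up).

(1,3)O 2/3
(1,4)O 2/2
(2,1)O 1/3
(2,2)X 1/5
(2,3)O 3/4
(3,1)X 1/5
(3,2)O 5/7
(4,1)O 2/3
(4,2)O 3/4
(4,3)O 3/3
(4,4)O 1/1
Sum over 11 agents: 2/3 + 2/2 + 1/3 + 1/5 + 3/4 + 1/5 + 5/7 + 2/3 + 3/4 + 3/3 + 1/1 = 1529/210; mean = 1529/210 ÷ 11 = 139/210 = 0.661904… → 0.662.

0.662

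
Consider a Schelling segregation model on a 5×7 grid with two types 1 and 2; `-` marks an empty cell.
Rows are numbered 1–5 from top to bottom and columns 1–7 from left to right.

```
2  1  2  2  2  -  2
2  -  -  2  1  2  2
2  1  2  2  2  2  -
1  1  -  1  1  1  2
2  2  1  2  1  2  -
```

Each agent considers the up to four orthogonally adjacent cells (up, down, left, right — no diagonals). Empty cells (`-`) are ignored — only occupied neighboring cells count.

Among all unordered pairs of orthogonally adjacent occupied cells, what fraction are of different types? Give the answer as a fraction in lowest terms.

7/13

Scan each occupied cell's neighbors to the right and below so each pair is counted once.
From row 1: 3 unlike of 8 pairs (running 3/8).
From row 2: 3 unlike of 7 pairs (running 6/15).
From row 3: 6 unlike of 10 pairs (running 12/25).
From row 4: 5 unlike of 9 pairs (running 17/34).
From row 5: 4 unlike of 5 pairs (running 21/39).
Total adjacent occupied pairs: 39; unlike-type pairs: 21.
21/39 reduces to 7/13.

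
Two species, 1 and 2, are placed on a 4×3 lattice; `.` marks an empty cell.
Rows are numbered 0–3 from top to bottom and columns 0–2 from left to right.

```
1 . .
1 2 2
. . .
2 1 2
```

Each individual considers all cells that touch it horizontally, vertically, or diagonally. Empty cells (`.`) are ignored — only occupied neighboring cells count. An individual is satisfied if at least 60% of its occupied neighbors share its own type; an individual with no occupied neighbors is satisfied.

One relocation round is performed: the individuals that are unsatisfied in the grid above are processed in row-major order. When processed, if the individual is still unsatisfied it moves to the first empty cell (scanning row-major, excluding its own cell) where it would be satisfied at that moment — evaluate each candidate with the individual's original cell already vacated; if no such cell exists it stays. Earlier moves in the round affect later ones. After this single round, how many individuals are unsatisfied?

Initially unsatisfied (in order): (0,0), (1,0), (1,1), (3,0), (3,1), (3,2).
  (0,0): no empty cell satisfies it; stays.
  (1,0): no empty cell satisfies it; stays.
  (1,1) → (0,2).
  (3,0) → (2,2).
  (3,1) → (2,0).
  (3,2): now satisfied by earlier moves; stays.
Resulting grid:
1 . 2
1 . 2
1 . 2
. . 2
All satisfied now.

0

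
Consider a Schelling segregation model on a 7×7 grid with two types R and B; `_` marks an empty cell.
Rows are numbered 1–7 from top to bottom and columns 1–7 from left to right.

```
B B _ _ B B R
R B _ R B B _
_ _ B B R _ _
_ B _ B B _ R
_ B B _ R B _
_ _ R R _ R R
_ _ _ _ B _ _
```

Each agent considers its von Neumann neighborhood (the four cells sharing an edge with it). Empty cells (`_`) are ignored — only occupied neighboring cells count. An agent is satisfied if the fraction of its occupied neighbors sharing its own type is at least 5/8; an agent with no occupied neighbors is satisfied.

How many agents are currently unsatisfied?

(1,1)B 1/2 ✗
(1,2)B 2/2 ✓
(1,5)B 2/2 ✓
(1,6)B 2/3 ✓
(1,7)R 0/1 ✗
(2,1)R 0/2 ✗
(2,2)B 1/2 ✗
(2,4)R 0/2 ✗
(2,5)B 2/4 ✗
(2,6)B 2/2 ✓
(3,3)B 1/1 ✓
(3,4)B 2/4 ✗
(3,5)R 0/3 ✗
(4,2)B 1/1 ✓
(4,4)B 2/2 ✓
(4,5)B 1/3 ✗
(4,7)R 0/0 ✓
(5,2)B 2/2 ✓
(5,3)B 1/2 ✗
(5,5)R 0/2 ✗
(5,6)B 0/2 ✗
(6,3)R 1/2 ✗
(6,4)R 1/1 ✓
(6,6)R 1/2 ✗
(6,7)R 1/1 ✓
(7,5)B 0/0 ✓
Unsatisfied: (1,1), (1,7), (2,1), (2,2), (2,4), (2,5), (3,4), (3,5), (4,5), (5,3), (5,5), (5,6), (6,3), (6,6) — 14 in total.

14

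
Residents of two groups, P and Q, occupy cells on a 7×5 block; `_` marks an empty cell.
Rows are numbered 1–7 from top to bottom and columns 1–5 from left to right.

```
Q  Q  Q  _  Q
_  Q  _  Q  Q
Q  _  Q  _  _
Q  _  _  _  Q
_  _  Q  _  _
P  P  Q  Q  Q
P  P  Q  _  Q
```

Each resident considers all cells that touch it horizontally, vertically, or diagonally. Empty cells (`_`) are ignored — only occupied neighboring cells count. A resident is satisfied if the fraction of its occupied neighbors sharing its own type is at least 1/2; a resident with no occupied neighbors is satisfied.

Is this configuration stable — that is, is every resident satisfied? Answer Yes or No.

Yes

Row 1: (1,1)Q 2/2 satisfied · (1,2)Q 3/3 satisfied · (1,3)Q 3/3 satisfied · (1,5)Q 2/2 satisfied
Row 2: (2,2)Q 5/5 satisfied · (2,4)Q 4/4 satisfied · (2,5)Q 2/2 satisfied
Row 3: (3,1)Q 2/2 satisfied · (3,3)Q 2/2 satisfied
Row 4: (4,1)Q 1/1 satisfied · (4,5)Q 0/0 satisfied
Row 5: (5,3)Q 2/3 satisfied
Row 6: (6,1)P 3/3 satisfied · (6,2)P 3/6 satisfied · (6,3)Q 3/5 satisfied · (6,4)Q 5/5 satisfied · (6,5)Q 2/2 satisfied
Row 7: (7,1)P 3/3 satisfied · (7,2)P 3/5 satisfied · (7,3)Q 2/4 satisfied · (7,5)Q 2/2 satisfied
All meet the threshold, so the configuration is stable.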